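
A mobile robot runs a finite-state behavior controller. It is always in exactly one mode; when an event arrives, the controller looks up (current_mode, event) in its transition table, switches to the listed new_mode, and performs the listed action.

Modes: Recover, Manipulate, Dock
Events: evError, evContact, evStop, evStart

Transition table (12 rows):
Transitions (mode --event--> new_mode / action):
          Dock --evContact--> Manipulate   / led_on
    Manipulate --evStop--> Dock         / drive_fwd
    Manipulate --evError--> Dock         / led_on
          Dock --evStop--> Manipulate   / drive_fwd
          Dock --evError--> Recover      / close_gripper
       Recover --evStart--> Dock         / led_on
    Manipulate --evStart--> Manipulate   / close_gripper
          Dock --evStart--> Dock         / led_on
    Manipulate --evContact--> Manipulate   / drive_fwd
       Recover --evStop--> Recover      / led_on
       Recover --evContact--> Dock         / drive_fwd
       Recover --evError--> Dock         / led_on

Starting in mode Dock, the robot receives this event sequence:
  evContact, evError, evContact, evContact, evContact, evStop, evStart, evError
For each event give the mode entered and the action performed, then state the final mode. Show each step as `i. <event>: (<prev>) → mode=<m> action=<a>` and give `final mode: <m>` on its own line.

1. evContact: (Dock) → mode=Manipulate action=led_on
2. evError: (Manipulate) → mode=Dock action=led_on
3. evContact: (Dock) → mode=Manipulate action=led_on
4. evContact: (Manipulate) → mode=Manipulate action=drive_fwd
5. evContact: (Manipulate) → mode=Manipulate action=drive_fwd
6. evStop: (Manipulate) → mode=Dock action=drive_fwd
7. evStart: (Dock) → mode=Dock action=led_on
8. evError: (Dock) → mode=Recover action=close_gripper

final mode: Recover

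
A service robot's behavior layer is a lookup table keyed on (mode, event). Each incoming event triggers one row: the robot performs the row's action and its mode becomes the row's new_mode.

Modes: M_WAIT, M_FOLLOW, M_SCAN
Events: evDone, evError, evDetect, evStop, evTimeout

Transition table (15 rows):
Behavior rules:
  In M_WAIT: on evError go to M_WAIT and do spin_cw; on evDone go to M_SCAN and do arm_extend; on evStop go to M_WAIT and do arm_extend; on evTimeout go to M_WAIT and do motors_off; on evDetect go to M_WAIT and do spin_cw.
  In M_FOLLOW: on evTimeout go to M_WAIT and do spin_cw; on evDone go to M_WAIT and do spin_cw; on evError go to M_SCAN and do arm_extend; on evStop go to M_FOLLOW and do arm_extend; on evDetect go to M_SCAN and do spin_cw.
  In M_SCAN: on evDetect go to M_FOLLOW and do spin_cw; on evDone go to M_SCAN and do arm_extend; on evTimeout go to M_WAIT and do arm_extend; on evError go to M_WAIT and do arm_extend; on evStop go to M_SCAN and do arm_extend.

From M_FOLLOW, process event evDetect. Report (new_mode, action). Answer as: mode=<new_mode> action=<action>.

current mode = M_FOLLOW; filter table to that mode:
  (M_FOLLOW, evTimeout) → (M_WAIT, spin_cw)
  (M_FOLLOW, evDone) → (M_WAIT, spin_cw)
  (M_FOLLOW, evError) → (M_SCAN, arm_extend)
  (M_FOLLOW, evStop) → (M_FOLLOW, arm_extend)
  (M_FOLLOW, evDetect) → (M_SCAN, spin_cw)  ← event matches
event = evDetect selects (M_SCAN, spin_cw)

mode=M_SCAN action=spin_cw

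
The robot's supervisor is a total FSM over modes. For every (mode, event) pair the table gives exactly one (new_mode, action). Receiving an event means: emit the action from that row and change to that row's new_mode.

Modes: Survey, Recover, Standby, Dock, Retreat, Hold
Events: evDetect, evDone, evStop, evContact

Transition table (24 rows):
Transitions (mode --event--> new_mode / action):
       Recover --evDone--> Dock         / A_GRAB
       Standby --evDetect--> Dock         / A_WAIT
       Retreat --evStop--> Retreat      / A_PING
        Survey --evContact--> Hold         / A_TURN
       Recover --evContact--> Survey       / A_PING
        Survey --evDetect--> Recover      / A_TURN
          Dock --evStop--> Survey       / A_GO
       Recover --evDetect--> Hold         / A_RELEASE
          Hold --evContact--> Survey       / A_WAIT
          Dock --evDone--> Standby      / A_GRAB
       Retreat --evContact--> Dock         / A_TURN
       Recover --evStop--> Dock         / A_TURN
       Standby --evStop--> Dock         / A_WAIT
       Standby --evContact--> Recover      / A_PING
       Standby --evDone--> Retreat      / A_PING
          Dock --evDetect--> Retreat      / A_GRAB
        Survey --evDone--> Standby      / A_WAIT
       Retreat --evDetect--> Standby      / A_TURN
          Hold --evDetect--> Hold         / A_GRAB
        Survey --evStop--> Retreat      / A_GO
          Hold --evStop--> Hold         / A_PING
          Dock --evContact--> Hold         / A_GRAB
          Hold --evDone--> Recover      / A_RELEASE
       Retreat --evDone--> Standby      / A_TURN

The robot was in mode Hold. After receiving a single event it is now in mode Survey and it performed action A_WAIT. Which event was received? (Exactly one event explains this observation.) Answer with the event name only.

try evDetect: (Hold, evDetect) → (Hold, A_GRAB)
try evDone: (Hold, evDone) → (Recover, A_RELEASE)
try evStop: (Hold, evStop) → (Hold, A_PING)
try evContact: (Hold, evContact) → (Survey, A_WAIT)  ← matches

evContact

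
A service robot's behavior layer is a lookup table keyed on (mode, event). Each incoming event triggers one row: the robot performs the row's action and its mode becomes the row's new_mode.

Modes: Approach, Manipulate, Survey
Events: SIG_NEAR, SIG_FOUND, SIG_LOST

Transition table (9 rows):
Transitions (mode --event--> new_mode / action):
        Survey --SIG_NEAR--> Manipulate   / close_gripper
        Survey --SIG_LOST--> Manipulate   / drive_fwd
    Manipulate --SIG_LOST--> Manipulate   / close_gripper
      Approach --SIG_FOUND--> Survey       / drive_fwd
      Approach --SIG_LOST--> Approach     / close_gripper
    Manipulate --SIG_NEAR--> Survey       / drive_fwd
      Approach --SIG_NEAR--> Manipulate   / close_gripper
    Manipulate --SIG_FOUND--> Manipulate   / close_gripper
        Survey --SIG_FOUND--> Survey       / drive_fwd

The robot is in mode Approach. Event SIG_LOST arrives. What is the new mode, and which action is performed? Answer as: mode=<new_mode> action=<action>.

mode=Approach action=close_gripper

current mode = Approach; filter table to that mode:
  (Approach, SIG_FOUND) → (Survey, drive_fwd)
  (Approach, SIG_LOST) → (Approach, close_gripper)  ← event matches
  (Approach, SIG_NEAR) → (Manipulate, close_gripper)
event = SIG_LOST selects (Approach, close_gripper)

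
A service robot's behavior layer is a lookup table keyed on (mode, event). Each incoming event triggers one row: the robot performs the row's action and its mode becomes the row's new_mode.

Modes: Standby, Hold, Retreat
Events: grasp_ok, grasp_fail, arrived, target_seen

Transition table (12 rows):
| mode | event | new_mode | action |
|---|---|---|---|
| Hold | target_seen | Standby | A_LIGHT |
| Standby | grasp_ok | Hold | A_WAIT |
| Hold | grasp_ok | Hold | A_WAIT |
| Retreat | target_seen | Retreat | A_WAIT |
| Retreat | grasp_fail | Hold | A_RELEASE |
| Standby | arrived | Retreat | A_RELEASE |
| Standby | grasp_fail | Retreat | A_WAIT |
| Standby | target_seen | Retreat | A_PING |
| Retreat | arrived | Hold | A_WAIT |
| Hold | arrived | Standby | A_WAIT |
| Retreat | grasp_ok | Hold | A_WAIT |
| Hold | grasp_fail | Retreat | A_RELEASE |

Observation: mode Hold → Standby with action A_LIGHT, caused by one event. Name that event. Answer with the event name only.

target_seen

try grasp_ok: (Hold, grasp_ok) → (Hold, A_WAIT)
try grasp_fail: (Hold, grasp_fail) → (Retreat, A_RELEASE)
try arrived: (Hold, arrived) → (Standby, A_WAIT)
try target_seen: (Hold, target_seen) → (Standby, A_LIGHT)  ← matches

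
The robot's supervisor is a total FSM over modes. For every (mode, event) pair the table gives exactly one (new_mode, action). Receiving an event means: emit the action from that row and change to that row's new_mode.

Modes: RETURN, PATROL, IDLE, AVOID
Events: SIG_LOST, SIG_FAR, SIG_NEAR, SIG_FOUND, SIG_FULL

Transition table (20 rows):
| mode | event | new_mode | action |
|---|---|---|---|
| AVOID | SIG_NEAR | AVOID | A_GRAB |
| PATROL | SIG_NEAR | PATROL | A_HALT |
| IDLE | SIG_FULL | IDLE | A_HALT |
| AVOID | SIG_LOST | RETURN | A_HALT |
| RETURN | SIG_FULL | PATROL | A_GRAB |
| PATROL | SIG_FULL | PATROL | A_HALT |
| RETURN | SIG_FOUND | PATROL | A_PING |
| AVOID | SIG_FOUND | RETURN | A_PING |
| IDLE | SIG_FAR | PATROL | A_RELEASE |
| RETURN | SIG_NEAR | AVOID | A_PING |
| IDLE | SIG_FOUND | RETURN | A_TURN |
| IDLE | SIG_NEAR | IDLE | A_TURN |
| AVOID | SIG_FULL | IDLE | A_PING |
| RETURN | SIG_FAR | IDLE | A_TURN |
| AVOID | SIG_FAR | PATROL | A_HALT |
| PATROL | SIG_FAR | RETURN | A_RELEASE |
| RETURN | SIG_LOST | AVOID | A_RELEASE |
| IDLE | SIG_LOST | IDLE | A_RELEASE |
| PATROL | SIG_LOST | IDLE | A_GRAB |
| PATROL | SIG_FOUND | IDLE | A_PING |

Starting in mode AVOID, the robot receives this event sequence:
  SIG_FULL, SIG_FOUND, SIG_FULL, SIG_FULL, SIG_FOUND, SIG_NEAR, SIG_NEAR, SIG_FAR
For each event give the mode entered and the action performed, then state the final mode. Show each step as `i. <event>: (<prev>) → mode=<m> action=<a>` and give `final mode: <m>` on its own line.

final mode: PATROL

1. SIG_FULL: (AVOID) → mode=IDLE action=A_PING
2. SIG_FOUND: (IDLE) → mode=RETURN action=A_TURN
3. SIG_FULL: (RETURN) → mode=PATROL action=A_GRAB
4. SIG_FULL: (PATROL) → mode=PATROL action=A_HALT
5. SIG_FOUND: (PATROL) → mode=IDLE action=A_PING
6. SIG_NEAR: (IDLE) → mode=IDLE action=A_TURN
7. SIG_NEAR: (IDLE) → mode=IDLE action=A_TURN
8. SIG_FAR: (IDLE) → mode=PATROL action=A_RELEASE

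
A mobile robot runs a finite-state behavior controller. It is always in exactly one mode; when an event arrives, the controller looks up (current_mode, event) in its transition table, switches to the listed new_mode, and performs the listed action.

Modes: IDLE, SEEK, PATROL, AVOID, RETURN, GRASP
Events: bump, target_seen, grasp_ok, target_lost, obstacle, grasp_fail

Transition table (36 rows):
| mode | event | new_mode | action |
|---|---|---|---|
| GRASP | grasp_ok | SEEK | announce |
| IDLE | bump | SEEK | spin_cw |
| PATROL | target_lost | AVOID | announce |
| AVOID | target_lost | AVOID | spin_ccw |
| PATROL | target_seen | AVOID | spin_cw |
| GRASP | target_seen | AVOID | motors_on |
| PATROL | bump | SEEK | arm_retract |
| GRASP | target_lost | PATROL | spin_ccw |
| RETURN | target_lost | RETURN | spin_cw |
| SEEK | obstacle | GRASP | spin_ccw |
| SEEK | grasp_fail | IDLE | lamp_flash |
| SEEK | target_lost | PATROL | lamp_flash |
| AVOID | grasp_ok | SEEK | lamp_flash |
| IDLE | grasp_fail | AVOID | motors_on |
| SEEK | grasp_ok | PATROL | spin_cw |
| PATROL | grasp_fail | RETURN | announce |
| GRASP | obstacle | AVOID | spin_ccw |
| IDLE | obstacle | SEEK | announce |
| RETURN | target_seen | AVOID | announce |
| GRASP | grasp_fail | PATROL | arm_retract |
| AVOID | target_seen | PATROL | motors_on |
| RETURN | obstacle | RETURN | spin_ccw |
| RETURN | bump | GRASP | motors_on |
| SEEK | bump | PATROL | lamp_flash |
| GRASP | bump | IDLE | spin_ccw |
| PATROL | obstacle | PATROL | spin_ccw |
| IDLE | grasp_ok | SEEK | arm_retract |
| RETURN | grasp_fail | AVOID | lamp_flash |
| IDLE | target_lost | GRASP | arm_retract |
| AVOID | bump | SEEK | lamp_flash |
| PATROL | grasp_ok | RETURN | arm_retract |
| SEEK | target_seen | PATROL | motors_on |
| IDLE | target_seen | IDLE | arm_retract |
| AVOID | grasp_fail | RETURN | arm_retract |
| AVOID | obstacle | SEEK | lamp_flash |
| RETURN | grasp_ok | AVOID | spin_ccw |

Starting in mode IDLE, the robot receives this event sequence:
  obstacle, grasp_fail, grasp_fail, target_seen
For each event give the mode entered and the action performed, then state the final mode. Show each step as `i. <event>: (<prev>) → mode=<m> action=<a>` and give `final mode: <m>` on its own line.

final mode: PATROL

1. obstacle: (IDLE) → mode=SEEK action=announce
2. grasp_fail: (SEEK) → mode=IDLE action=lamp_flash
3. grasp_fail: (IDLE) → mode=AVOID action=motors_on
4. target_seen: (AVOID) → mode=PATROL action=motors_on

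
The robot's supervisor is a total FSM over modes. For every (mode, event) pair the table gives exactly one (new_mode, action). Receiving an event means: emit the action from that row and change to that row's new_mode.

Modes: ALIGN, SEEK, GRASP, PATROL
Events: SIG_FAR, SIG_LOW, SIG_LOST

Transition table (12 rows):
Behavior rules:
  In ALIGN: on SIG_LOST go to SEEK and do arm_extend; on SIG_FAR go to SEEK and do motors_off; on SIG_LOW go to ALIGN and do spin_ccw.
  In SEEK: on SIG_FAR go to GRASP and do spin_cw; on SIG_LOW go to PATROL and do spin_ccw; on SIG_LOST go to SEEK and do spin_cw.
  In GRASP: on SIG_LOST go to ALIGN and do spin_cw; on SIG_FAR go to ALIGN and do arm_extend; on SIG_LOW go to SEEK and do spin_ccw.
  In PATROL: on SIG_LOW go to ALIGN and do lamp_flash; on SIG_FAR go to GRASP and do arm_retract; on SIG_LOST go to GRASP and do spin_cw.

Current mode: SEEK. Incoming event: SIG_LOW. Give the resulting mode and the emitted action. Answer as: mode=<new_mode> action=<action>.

current mode = SEEK; filter table to that mode:
  (SEEK, SIG_FAR) → (GRASP, spin_cw)
  (SEEK, SIG_LOW) → (PATROL, spin_ccw)  ← event matches
  (SEEK, SIG_LOST) → (SEEK, spin_cw)
event = SIG_LOW selects (PATROL, spin_ccw)

mode=PATROL action=spin_ccw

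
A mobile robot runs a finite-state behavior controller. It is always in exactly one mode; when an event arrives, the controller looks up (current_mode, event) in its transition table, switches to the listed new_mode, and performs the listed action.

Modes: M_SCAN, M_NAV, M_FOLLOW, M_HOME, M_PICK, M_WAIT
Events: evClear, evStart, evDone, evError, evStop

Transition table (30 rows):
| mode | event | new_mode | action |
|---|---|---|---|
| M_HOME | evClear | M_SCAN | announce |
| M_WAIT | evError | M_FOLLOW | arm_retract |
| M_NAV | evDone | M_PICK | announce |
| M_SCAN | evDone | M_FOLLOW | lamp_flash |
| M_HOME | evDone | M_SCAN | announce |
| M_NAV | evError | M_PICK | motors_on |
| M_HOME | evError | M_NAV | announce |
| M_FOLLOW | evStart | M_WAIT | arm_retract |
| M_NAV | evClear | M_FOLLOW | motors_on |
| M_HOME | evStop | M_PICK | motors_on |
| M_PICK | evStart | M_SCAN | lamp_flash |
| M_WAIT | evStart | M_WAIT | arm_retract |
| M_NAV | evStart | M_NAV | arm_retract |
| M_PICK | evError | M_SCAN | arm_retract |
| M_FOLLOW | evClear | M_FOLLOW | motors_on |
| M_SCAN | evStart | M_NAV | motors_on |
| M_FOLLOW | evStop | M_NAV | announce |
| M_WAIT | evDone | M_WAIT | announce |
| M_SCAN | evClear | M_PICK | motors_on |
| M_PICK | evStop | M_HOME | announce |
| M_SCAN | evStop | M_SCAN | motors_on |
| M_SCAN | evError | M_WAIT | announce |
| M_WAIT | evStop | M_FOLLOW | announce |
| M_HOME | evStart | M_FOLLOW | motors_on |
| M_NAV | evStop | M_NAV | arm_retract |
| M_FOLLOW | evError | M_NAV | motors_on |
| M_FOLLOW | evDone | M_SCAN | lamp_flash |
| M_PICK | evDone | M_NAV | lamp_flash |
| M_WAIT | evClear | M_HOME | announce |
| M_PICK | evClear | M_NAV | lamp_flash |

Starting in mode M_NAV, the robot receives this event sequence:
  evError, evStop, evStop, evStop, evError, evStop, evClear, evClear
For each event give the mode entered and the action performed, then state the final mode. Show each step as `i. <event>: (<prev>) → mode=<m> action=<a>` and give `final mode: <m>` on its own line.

1. evError: (M_NAV) → mode=M_PICK action=motors_on
2. evStop: (M_PICK) → mode=M_HOME action=announce
3. evStop: (M_HOME) → mode=M_PICK action=motors_on
4. evStop: (M_PICK) → mode=M_HOME action=announce
5. evError: (M_HOME) → mode=M_NAV action=announce
6. evStop: (M_NAV) → mode=M_NAV action=arm_retract
7. evClear: (M_NAV) → mode=M_FOLLOW action=motors_on
8. evClear: (M_FOLLOW) → mode=M_FOLLOW action=motors_on

final mode: M_FOLLOW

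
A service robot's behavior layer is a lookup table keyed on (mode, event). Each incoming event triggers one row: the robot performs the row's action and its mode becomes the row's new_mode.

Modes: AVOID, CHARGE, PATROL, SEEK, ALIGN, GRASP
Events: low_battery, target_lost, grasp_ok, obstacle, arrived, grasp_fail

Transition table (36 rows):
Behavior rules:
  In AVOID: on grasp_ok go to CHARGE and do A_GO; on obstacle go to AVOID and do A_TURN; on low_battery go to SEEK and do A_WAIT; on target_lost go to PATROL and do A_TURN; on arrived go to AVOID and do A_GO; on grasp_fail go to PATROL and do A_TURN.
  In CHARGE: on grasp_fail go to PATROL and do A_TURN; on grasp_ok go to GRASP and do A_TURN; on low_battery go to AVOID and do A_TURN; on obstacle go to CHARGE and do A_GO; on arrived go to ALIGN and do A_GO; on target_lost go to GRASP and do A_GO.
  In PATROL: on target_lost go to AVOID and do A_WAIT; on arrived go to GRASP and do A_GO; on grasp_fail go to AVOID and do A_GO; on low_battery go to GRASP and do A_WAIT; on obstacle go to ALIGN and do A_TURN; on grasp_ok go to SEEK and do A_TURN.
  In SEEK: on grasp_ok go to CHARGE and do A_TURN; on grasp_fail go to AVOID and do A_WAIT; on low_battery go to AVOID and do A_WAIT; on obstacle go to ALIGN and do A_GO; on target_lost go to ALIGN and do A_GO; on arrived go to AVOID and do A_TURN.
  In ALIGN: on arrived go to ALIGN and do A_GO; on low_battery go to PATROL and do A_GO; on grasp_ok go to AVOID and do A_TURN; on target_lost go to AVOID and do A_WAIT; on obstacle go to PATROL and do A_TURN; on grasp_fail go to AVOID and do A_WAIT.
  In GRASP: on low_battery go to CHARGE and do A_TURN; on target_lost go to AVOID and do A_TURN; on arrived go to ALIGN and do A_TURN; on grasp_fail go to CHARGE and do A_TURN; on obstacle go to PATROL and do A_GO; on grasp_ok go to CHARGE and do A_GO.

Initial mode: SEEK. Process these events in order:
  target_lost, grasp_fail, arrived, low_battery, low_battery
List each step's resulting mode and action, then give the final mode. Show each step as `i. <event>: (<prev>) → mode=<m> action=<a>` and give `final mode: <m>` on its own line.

final mode: AVOID

1. target_lost: (SEEK) → mode=ALIGN action=A_GO
2. grasp_fail: (ALIGN) → mode=AVOID action=A_WAIT
3. arrived: (AVOID) → mode=AVOID action=A_GO
4. low_battery: (AVOID) → mode=SEEK action=A_WAIT
5. low_battery: (SEEK) → mode=AVOID action=A_WAIT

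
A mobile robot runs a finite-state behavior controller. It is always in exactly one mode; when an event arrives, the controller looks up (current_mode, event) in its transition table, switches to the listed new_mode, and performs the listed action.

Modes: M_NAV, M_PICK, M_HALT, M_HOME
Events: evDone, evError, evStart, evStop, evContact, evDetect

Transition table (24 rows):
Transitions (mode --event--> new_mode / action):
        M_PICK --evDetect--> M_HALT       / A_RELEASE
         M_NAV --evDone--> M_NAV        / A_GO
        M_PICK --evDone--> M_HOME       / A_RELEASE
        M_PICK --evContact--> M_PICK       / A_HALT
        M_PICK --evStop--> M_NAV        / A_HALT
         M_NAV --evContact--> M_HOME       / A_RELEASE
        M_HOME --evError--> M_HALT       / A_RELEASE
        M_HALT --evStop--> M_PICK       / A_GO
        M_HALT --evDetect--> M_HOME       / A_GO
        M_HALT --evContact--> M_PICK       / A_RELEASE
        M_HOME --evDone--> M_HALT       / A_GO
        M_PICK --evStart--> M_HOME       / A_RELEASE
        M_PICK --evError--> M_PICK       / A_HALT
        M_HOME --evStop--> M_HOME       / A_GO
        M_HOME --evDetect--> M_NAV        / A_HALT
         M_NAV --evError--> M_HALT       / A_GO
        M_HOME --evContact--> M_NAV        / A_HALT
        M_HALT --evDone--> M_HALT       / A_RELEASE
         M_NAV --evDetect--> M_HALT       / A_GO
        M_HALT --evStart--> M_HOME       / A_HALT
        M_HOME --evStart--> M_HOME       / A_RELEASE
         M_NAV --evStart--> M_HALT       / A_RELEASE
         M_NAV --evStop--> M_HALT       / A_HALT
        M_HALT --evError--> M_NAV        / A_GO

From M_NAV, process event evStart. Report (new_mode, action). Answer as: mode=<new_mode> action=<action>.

current mode = M_NAV; filter table to that mode:
  (M_NAV, evDone) → (M_NAV, A_GO)
  (M_NAV, evContact) → (M_HOME, A_RELEASE)
  (M_NAV, evError) → (M_HALT, A_GO)
  (M_NAV, evDetect) → (M_HALT, A_GO)
  (M_NAV, evStart) → (M_HALT, A_RELEASE)  ← event matches
  (M_NAV, evStop) → (M_HALT, A_HALT)
event = evStart selects (M_HALT, A_RELEASE)

mode=M_HALT action=A_RELEASE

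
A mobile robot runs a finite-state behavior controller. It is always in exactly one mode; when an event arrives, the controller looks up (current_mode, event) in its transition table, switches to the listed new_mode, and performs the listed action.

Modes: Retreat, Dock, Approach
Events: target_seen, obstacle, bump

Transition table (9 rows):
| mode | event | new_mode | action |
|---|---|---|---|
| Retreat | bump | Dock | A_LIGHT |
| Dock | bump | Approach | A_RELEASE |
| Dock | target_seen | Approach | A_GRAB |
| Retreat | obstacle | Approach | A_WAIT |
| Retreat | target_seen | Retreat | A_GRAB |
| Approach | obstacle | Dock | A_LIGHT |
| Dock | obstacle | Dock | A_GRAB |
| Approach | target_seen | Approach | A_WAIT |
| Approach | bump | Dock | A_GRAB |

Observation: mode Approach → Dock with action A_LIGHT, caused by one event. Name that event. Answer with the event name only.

try target_seen: (Approach, target_seen) → (Approach, A_WAIT)
try obstacle: (Approach, obstacle) → (Dock, A_LIGHT)  ← matches
try bump: (Approach, bump) → (Dock, A_GRAB)

obstacle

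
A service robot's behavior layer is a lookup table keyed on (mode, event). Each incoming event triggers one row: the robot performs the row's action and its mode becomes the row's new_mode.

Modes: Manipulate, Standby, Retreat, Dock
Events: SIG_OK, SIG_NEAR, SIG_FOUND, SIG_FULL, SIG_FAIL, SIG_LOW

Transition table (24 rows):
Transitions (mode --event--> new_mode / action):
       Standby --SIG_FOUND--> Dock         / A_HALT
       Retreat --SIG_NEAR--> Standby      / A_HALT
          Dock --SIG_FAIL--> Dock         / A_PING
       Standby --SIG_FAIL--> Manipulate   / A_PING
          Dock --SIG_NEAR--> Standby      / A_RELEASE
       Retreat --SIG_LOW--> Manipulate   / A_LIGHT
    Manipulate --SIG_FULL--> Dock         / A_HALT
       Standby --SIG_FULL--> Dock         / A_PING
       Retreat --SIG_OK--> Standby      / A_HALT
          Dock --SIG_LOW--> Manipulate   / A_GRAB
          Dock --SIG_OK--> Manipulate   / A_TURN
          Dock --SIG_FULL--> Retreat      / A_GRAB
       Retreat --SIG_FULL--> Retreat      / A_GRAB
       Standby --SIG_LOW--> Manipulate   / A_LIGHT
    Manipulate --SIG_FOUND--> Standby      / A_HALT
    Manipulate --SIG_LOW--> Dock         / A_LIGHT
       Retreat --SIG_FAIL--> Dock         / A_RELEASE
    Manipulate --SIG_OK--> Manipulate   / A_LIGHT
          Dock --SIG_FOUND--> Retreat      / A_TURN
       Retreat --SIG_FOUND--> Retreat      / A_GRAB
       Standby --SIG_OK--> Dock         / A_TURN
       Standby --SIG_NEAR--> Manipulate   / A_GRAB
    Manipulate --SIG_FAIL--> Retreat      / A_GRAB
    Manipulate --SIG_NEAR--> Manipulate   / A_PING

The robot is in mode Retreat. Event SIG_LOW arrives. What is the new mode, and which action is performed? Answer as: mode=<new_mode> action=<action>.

mode=Manipulate action=A_LIGHT

current mode = Retreat; filter table to that mode:
  (Retreat, SIG_NEAR) → (Standby, A_HALT)
  (Retreat, SIG_LOW) → (Manipulate, A_LIGHT)  ← event matches
  (Retreat, SIG_OK) → (Standby, A_HALT)
  (Retreat, SIG_FULL) → (Retreat, A_GRAB)
  (Retreat, SIG_FAIL) → (Dock, A_RELEASE)
  (Retreat, SIG_FOUND) → (Retreat, A_GRAB)
event = SIG_LOW selects (Manipulate, A_LIGHT)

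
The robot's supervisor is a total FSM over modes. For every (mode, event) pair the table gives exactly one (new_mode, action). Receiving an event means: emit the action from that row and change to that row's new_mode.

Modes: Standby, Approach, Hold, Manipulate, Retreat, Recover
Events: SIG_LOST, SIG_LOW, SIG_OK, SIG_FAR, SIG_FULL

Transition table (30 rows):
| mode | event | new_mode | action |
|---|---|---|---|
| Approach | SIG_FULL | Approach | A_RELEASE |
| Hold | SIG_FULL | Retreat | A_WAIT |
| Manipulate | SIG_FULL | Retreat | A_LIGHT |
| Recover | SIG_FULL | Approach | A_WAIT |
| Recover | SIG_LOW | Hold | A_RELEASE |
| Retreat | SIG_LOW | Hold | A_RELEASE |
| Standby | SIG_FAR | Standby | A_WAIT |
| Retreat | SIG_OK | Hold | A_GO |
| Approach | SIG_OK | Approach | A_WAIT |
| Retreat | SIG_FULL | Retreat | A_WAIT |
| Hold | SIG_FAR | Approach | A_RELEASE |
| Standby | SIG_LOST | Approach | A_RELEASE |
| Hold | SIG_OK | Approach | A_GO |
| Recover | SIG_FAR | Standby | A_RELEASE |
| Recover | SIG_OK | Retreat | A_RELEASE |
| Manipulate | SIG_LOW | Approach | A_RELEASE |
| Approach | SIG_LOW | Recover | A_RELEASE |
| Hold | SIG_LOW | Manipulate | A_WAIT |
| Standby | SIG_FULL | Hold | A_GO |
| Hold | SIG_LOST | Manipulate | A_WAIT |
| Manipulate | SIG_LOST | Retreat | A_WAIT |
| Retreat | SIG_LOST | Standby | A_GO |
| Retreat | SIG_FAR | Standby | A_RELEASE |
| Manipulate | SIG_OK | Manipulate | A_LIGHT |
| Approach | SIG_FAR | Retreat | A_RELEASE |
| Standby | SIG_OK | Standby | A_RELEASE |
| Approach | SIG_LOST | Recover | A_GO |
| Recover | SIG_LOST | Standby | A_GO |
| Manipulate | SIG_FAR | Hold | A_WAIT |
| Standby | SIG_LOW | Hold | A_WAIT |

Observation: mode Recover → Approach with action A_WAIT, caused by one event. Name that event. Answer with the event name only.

SIG_FULL

try SIG_LOST: (Recover, SIG_LOST) → (Standby, A_GO)
try SIG_LOW: (Recover, SIG_LOW) → (Hold, A_RELEASE)
try SIG_OK: (Recover, SIG_OK) → (Retreat, A_RELEASE)
try SIG_FAR: (Recover, SIG_FAR) → (Standby, A_RELEASE)
try SIG_FULL: (Recover, SIG_FULL) → (Approach, A_WAIT)  ← matches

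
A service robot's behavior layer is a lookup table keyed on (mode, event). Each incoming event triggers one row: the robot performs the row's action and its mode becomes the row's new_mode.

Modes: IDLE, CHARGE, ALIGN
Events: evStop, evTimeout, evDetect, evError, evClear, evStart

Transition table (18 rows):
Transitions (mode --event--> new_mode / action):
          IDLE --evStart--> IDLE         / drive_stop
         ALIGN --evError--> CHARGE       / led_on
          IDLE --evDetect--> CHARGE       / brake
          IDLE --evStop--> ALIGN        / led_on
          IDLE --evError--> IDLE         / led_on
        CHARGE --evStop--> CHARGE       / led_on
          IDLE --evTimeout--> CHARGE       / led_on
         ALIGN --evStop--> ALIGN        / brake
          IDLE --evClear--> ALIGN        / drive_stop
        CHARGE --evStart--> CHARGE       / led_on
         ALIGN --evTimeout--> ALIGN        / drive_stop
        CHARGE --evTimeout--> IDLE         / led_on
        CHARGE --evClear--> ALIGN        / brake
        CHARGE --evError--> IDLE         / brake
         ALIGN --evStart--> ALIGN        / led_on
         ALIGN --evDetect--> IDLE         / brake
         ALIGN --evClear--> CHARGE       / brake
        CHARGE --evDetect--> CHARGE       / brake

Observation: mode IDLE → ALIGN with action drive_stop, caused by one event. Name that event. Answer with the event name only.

try evStop: (IDLE, evStop) → (ALIGN, led_on)
try evTimeout: (IDLE, evTimeout) → (CHARGE, led_on)
try evDetect: (IDLE, evDetect) → (CHARGE, brake)
try evError: (IDLE, evError) → (IDLE, led_on)
try evClear: (IDLE, evClear) → (ALIGN, drive_stop)  ← matches
try evStart: (IDLE, evStart) → (IDLE, drive_stop)

evClear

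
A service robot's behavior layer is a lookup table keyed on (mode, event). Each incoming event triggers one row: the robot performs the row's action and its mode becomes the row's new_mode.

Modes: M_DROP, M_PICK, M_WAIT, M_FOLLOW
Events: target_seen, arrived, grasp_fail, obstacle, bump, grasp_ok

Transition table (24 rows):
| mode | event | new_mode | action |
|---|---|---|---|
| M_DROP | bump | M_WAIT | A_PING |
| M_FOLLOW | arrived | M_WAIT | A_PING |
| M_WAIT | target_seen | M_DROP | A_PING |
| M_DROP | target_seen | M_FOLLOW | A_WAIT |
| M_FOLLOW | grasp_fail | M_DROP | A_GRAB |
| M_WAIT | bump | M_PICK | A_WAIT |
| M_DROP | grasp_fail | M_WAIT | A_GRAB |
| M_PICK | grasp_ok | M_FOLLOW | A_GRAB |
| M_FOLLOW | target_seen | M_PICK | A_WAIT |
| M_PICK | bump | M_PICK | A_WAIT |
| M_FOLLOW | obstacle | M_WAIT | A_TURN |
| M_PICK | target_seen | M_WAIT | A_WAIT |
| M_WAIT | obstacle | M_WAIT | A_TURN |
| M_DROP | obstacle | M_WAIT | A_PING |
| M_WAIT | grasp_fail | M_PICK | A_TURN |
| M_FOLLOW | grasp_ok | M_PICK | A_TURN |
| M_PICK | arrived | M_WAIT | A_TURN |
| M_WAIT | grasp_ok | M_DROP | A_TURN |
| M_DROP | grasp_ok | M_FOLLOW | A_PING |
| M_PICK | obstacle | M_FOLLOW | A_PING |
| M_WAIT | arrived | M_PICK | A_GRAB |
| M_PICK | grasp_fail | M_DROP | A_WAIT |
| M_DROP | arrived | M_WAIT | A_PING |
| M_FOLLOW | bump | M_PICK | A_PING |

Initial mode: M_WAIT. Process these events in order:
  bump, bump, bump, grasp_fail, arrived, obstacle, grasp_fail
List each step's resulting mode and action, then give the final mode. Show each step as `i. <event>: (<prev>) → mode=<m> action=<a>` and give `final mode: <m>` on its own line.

1. bump: (M_WAIT) → mode=M_PICK action=A_WAIT
2. bump: (M_PICK) → mode=M_PICK action=A_WAIT
3. bump: (M_PICK) → mode=M_PICK action=A_WAIT
4. grasp_fail: (M_PICK) → mode=M_DROP action=A_WAIT
5. arrived: (M_DROP) → mode=M_WAIT action=A_PING
6. obstacle: (M_WAIT) → mode=M_WAIT action=A_TURN
7. grasp_fail: (M_WAIT) → mode=M_PICK action=A_TURN

final mode: M_PICK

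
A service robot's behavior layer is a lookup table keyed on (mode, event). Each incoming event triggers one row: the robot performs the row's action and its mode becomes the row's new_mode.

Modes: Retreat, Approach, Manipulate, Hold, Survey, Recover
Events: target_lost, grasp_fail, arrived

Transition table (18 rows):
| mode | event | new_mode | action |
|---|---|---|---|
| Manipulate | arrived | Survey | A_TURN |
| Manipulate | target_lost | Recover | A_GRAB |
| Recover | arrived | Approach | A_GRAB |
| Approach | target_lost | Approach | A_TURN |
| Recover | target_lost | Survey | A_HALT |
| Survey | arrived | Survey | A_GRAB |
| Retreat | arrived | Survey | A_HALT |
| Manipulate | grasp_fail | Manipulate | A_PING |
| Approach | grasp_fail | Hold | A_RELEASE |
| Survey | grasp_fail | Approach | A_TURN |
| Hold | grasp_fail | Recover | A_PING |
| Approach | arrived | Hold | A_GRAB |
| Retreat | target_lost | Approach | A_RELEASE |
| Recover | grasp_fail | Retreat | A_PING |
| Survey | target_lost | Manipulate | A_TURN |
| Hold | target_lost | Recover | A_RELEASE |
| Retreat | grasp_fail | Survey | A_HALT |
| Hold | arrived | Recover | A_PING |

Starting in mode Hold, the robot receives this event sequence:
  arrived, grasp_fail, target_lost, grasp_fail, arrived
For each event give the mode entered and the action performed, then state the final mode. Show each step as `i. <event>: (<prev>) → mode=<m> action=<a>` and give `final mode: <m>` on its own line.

1. arrived: (Hold) → mode=Recover action=A_PING
2. grasp_fail: (Recover) → mode=Retreat action=A_PING
3. target_lost: (Retreat) → mode=Approach action=A_RELEASE
4. grasp_fail: (Approach) → mode=Hold action=A_RELEASE
5. arrived: (Hold) → mode=Recover action=A_PING

final mode: Recover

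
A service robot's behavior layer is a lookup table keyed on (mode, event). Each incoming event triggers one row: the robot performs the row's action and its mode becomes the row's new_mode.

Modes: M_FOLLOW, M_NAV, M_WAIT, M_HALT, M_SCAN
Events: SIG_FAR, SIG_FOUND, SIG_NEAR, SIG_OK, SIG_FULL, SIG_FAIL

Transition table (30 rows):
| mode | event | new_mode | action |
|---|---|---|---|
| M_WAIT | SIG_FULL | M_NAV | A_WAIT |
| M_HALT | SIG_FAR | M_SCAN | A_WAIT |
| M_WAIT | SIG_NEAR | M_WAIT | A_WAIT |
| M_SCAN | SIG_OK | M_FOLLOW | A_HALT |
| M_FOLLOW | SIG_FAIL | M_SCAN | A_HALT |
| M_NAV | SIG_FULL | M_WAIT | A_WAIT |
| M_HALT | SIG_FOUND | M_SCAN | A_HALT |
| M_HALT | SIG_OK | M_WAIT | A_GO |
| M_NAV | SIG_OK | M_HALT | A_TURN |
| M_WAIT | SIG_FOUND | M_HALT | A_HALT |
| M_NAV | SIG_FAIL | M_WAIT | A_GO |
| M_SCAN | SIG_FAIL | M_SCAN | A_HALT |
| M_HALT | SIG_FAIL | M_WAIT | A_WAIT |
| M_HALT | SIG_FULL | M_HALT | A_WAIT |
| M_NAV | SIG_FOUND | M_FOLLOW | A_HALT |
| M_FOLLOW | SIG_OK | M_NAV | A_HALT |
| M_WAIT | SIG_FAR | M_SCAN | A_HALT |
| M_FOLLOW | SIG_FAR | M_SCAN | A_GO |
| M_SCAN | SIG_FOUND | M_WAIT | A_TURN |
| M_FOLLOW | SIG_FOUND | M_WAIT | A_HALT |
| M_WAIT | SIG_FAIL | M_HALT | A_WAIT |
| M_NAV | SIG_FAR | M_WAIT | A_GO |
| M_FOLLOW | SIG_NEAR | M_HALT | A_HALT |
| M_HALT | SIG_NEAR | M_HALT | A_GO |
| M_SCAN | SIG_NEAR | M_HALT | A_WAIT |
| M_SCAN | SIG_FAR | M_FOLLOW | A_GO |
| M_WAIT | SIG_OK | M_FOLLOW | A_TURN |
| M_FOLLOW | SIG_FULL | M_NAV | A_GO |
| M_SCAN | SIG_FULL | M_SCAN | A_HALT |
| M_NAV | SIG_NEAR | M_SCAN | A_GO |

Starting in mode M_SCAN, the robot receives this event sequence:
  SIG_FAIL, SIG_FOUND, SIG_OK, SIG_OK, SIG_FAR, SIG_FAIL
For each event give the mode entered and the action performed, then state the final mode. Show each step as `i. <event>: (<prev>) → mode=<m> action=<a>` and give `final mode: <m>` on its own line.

1. SIG_FAIL: (M_SCAN) → mode=M_SCAN action=A_HALT
2. SIG_FOUND: (M_SCAN) → mode=M_WAIT action=A_TURN
3. SIG_OK: (M_WAIT) → mode=M_FOLLOW action=A_TURN
4. SIG_OK: (M_FOLLOW) → mode=M_NAV action=A_HALT
5. SIG_FAR: (M_NAV) → mode=M_WAIT action=A_GO
6. SIG_FAIL: (M_WAIT) → mode=M_HALT action=A_WAIT

final mode: M_HALT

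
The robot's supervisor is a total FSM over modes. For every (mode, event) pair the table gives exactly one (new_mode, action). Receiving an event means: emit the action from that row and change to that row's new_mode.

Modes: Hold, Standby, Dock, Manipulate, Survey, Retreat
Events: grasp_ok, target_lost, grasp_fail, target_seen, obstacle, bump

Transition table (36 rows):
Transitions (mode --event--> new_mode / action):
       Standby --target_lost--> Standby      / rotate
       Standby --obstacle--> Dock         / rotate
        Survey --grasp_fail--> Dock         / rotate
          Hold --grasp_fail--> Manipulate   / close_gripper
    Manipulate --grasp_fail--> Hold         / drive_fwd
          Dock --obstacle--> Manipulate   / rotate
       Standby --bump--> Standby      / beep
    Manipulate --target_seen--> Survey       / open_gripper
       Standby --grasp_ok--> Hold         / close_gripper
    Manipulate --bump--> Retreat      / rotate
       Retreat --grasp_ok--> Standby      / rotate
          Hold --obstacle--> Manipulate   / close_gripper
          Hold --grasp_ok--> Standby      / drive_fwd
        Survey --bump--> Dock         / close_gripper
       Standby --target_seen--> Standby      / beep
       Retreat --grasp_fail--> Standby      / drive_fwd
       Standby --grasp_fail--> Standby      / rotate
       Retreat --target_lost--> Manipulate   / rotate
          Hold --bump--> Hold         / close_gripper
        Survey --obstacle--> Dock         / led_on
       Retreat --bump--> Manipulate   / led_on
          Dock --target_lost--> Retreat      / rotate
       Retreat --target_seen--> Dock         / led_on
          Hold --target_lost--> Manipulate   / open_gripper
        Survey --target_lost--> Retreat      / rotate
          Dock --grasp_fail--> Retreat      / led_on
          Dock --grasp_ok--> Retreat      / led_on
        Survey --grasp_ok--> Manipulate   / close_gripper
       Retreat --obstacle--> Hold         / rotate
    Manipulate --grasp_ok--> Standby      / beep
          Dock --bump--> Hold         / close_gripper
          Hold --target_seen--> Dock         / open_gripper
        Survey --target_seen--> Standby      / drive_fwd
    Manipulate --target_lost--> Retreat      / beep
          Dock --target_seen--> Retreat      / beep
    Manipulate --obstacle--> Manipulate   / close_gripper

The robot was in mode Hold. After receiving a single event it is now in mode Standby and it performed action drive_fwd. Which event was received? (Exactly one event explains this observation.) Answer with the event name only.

grasp_ok

try grasp_ok: (Hold, grasp_ok) → (Standby, drive_fwd)  ← matches
try target_lost: (Hold, target_lost) → (Manipulate, open_gripper)
try grasp_fail: (Hold, grasp_fail) → (Manipulate, close_gripper)
try target_seen: (Hold, target_seen) → (Dock, open_gripper)
try obstacle: (Hold, obstacle) → (Manipulate, close_gripper)
try bump: (Hold, bump) → (Hold, close_gripper)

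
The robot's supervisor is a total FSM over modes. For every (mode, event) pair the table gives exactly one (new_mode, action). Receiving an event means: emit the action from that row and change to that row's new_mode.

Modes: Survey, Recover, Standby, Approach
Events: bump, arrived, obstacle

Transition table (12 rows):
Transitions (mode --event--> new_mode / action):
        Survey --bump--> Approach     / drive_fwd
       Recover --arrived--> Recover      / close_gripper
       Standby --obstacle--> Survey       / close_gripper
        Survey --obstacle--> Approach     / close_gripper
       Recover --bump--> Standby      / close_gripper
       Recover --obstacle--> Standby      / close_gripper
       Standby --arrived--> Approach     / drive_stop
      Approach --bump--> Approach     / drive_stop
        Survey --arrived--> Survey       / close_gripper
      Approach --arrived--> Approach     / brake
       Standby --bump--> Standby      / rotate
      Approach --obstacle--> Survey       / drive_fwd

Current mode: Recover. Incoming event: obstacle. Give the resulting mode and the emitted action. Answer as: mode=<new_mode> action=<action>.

mode=Standby action=close_gripper

current mode = Recover; filter table to that mode:
  (Recover, arrived) → (Recover, close_gripper)
  (Recover, bump) → (Standby, close_gripper)
  (Recover, obstacle) → (Standby, close_gripper)  ← event matches
event = obstacle selects (Standby, close_gripper)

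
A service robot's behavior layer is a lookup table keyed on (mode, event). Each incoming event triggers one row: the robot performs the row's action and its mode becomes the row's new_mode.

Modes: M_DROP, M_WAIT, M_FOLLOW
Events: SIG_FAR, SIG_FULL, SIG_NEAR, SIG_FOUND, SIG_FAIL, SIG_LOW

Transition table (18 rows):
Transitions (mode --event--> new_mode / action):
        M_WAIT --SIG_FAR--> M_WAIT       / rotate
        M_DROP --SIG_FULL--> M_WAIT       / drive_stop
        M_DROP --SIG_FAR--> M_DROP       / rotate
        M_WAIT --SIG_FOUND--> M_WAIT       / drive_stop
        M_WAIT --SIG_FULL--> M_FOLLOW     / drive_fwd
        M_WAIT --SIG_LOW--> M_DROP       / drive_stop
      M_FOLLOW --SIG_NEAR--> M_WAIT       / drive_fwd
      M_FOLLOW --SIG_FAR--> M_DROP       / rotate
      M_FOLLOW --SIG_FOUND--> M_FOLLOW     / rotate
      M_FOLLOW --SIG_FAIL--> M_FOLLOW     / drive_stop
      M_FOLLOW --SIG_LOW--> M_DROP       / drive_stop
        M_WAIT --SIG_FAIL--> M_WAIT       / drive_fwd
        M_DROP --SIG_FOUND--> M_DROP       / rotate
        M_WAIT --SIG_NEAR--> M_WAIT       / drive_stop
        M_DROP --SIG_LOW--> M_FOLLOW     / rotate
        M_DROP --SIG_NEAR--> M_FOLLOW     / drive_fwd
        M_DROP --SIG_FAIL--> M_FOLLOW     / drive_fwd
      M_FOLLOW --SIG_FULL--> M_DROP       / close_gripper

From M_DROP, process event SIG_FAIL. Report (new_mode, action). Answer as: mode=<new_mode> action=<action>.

mode=M_FOLLOW action=drive_fwd

current mode = M_DROP; filter table to that mode:
  (M_DROP, SIG_FULL) → (M_WAIT, drive_stop)
  (M_DROP, SIG_FAR) → (M_DROP, rotate)
  (M_DROP, SIG_FOUND) → (M_DROP, rotate)
  (M_DROP, SIG_LOW) → (M_FOLLOW, rotate)
  (M_DROP, SIG_NEAR) → (M_FOLLOW, drive_fwd)
  (M_DROP, SIG_FAIL) → (M_FOLLOW, drive_fwd)  ← event matches
event = SIG_FAIL selects (M_FOLLOW, drive_fwd)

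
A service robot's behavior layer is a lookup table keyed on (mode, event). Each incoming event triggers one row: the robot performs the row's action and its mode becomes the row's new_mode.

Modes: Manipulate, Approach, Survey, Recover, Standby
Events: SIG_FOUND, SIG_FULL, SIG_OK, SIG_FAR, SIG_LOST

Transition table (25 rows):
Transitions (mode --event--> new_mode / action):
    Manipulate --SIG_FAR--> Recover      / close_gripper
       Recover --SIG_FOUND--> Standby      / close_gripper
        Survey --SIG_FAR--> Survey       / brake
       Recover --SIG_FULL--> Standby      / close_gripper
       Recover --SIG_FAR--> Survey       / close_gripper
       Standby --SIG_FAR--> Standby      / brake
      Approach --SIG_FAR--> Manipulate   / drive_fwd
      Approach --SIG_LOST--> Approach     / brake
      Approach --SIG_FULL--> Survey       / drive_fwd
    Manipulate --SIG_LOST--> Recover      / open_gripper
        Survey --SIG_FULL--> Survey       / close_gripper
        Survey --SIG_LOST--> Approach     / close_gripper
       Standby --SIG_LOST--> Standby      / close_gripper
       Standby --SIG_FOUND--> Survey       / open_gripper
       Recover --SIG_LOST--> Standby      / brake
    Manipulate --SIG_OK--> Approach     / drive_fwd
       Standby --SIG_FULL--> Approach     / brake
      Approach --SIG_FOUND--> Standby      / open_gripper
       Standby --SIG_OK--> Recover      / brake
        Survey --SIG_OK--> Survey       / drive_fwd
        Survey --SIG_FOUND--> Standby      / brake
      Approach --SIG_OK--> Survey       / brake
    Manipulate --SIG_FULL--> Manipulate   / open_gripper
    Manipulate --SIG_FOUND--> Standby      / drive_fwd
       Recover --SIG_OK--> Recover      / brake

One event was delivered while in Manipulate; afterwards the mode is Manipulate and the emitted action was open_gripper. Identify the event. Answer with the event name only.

SIG_FULL

try SIG_FOUND: (Manipulate, SIG_FOUND) → (Standby, drive_fwd)
try SIG_FULL: (Manipulate, SIG_FULL) → (Manipulate, open_gripper)  ← matches
try SIG_OK: (Manipulate, SIG_OK) → (Approach, drive_fwd)
try SIG_FAR: (Manipulate, SIG_FAR) → (Recover, close_gripper)
try SIG_LOST: (Manipulate, SIG_LOST) → (Recover, open_gripper)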